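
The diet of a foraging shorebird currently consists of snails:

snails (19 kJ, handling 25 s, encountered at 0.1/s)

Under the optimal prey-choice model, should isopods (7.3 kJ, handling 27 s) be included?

Intake rate on the current diet: R = (0.1×19) / (1 + 0.1×25) = 1.9/3.5 = 0.5429 kJ/s.
isopods: E/h = 7.3/27 = 0.2704 kJ/s.
Since 0.2704 < R, time spent handling isopods is better spent searching.

No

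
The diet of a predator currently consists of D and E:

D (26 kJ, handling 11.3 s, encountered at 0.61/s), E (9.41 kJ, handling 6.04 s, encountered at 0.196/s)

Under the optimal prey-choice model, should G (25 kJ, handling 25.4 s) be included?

On D and E alone, R = ΣλE/(1+Σλh) = 17.7/9.077 = 1.95 kJ/s.
Profitability of G: 25/25.4 = 0.9843 kJ/s.
Since 0.9843 < R, time spent handling G is better spent searching.

No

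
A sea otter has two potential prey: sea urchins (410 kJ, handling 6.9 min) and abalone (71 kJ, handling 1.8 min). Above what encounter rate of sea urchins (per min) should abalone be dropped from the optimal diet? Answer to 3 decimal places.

Drop abalone once their profitability E₂/h₂ falls below the rate achievable on sea urchins alone: E₂/h₂ = λE₁/(1 + λh₁).
Solve for λ: λE₁h₂ = E₂(1 + λh₁) → λ(E₁h₂ − E₂h₁) = E₂ → λ = E₂/(E₁h₂ − E₂h₁).
λ = 71/(410×1.8 − 71×6.9) = 71/248.1 = 0.2862 per min.

0.286 per min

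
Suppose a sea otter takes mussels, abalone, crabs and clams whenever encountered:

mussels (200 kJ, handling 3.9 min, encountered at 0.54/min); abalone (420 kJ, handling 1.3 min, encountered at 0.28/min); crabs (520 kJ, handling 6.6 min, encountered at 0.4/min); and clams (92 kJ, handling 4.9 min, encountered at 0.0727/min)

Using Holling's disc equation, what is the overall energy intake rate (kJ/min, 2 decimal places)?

Energy encountered per unit search time: 0.54×200 + 0.28×420 + 0.4×520 + 0.0727×92 = 440.3 kJ/min.
Handling time per unit search time: 0.54×3.9 + 0.28×1.3 + 0.4×6.6 + 0.0727×4.9 = 5.466.
Rate = 440.3/(1 + 5.466) = 68.09 kJ/min.

68.09 kJ/min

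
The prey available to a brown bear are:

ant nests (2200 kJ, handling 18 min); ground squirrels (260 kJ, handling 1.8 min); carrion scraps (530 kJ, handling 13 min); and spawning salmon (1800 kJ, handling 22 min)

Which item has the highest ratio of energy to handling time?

ground squirrels

In descending order of E/h:
ground squirrels: 260/1.8 = 144 kJ/min
ant nests: 2200/18 = 122 kJ/min
spawning salmon: 1800/22 = 81.8 kJ/min
carrion scraps: 530/13 = 40.8 kJ/min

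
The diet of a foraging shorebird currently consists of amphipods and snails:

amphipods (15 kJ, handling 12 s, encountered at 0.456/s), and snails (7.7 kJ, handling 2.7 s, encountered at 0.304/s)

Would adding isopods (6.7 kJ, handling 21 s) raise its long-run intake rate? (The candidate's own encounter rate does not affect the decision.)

No

On amphipods and snails alone, R = ΣλE/(1+Σλh) = 9.181/7.293 = 1.259 kJ/s.
Profitability of isopods: 6.7/21 = 0.319 kJ/s.
0.319 < 1.259, so adding isopods would lower the average — exclude it.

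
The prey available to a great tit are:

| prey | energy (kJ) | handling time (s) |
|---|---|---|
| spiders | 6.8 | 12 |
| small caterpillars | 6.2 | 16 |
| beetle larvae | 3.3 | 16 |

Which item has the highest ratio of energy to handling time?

Profitability E/h (kJ/s): spiders = 6.8/12 = 0.567, small caterpillars = 6.2/16 = 0.388, beetle larvae = 3.3/16 = 0.206.
Ranked: spiders > small caterpillars > beetle larvae.

spiders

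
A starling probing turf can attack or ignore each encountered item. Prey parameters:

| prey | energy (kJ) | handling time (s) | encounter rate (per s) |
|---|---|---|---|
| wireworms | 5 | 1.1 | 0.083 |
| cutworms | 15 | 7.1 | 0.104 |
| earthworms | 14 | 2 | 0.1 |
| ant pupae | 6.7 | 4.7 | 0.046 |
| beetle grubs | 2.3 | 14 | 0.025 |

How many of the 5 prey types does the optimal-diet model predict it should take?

E/h in descending order: earthworms 7, wireworms 4.55, cutworms 2.11, ant pupae 1.43, beetle grubs 0.164 kJ/s. The optimal diet is the largest prefix of this list for which every included type satisfies E_i/h_i > R on the types above it.
Rate on top 1: 1.167. wireworms: 4.55 > 1.167 → include.
Rate on top 2: 1.406. cutworms: 2.11 > 1.406 → include.
Rate on top 3: 1.663. ant pupae: 1.43 < 1.663 → exclude; stop.
Optimal diet: earthworms, wireworms, cutworms — 3 of 5 types.

3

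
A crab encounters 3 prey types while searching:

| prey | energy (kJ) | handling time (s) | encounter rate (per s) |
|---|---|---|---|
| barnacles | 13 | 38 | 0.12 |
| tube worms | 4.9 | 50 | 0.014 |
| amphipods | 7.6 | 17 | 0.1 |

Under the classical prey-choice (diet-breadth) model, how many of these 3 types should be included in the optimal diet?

2

E/h in descending order: amphipods 0.447, barnacles 0.342, tube worms 0.098 kJ/s. The optimal diet is the largest prefix of this list for which every included type satisfies E_i/h_i > R on the types above it.
Rate on top 1: 0.2815. barnacles: 0.342 > 0.2815 → include.
Rate on top 2: 0.3196. tube worms: 0.098 < 0.3196 → exclude; stop.
Optimal diet: amphipods, barnacles — 2 of 3 types.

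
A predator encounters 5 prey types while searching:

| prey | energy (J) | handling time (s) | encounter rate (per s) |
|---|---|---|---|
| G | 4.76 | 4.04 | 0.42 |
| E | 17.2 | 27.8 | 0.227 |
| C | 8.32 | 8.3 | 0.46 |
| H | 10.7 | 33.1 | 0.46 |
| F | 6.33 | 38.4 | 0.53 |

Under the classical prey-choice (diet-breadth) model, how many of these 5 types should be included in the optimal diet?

Rank by E/h (J/s): G 1.18, C 1, E 0.619, H 0.323, F 0.165. Include each in turn until the next type's E/h falls below the running intake rate.
Rate on top 1: 0.7413. C: 1 > 0.7413 → include.
Rate on top 2: 0.8943. E: 0.619 < 0.8943 → exclude; stop.
Optimal diet: G, C — 2 of 5 types.

2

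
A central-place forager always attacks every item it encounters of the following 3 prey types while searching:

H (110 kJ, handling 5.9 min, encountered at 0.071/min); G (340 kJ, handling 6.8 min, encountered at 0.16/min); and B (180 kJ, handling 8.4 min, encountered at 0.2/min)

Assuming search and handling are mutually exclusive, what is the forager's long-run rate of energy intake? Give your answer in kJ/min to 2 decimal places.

23.46 kJ/min

R = Σλ_iE_i / (1 + Σλ_ih_i)
Numerator: 0.071×110 + 0.16×340 + 0.2×180 = 98.21
Denominator: 1 + 0.071×5.9 + 0.16×6.8 + 0.2×8.4 = 4.187
R = 98.21/4.187 = 23.46 kJ/min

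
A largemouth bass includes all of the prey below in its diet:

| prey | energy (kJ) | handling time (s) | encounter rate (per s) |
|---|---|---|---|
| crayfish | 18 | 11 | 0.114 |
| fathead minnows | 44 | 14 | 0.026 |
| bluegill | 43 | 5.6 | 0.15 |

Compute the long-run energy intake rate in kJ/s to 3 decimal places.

R = (0.114×18 + 0.026×44 + 0.15×43) / (1 + 0.114×11 + 0.026×14 + 0.15×5.6) = 9.646/3.458 = 2.789 kJ/s.

2.789 kJ/s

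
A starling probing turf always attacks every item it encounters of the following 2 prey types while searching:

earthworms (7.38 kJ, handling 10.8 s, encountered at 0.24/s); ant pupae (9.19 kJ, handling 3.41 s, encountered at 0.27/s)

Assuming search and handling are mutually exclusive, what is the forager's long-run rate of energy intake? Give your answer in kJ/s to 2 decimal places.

R = (0.24×7.38 + 0.27×9.19) / (1 + 0.24×10.8 + 0.27×3.41) = 4.252/4.513 = 0.9423 kJ/s.

0.94 kJ/s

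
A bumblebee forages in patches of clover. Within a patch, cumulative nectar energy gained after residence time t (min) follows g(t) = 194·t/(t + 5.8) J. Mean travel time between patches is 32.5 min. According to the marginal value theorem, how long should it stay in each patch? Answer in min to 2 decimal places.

13.73 min

By the marginal value theorem, leave when the instantaneous gain rate g'(t) equals the habitat-wide average g(t)/(T + t).
g'(t) = 194·5.8/(t + 5.8)². Setting 194·5.8/(t+5.8)² = 194t/[(t+5.8)(32.5+t)] gives 5.8(32.5+t) = t(t+5.8), so t² = 5.8×32.5 = 188.5.
t* = √188.5 = 13.73 min.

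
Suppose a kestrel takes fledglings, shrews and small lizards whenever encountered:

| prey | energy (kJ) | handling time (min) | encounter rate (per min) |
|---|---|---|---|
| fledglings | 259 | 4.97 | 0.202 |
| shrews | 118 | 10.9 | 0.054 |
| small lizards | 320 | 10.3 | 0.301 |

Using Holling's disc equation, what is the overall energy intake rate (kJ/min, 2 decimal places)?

27.23 kJ/min

R = Σλ_iE_i / (1 + Σλ_ih_i)
Numerator: 0.202×259 + 0.054×118 + 0.301×320 = 155
Denominator: 1 + 0.202×4.97 + 0.054×10.9 + 0.301×10.3 = 5.693
R = 155/5.693 = 27.23 kJ/min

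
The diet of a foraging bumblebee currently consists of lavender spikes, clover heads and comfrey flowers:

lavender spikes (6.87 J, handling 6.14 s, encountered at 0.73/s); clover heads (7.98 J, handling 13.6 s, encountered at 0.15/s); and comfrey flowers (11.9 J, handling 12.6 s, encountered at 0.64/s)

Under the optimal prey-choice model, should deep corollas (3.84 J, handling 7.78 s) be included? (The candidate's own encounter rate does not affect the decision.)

No

On lavender spikes, clover heads and comfrey flowers alone, R = ΣλE/(1+Σλh) = 13.83/15.59 = 0.8872 J/s.
deep corollas: E/h = 3.84/7.78 = 0.4936 J/s.
0.4936 < 0.8872, so adding deep corollas would lower the average — exclude it.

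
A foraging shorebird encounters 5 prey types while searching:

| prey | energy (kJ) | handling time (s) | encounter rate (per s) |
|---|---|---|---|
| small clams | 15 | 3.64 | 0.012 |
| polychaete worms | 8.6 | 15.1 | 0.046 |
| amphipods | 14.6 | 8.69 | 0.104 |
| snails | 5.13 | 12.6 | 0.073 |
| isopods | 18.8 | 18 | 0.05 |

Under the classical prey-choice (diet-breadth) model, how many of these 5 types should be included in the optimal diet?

3

Profitabilities (E/h, kJ/s): small clams 4.12, amphipods 1.68, isopods 1.04, polychaete worms 0.57, snails 0.407. Add prey in this order while the next type's profitability exceeds the intake rate on those already taken.
Rate on top 1: 0.1725. amphipods: 1.68 > 0.1725 → include.
Rate on top 2: 0.8721. isopods: 1.04 > 0.8721 → include.
Rate on top 3: 0.9266. polychaete worms: 0.57 < 0.9266 → exclude; stop.
Optimal diet: small clams, amphipods, isopods — 3 of 5 types.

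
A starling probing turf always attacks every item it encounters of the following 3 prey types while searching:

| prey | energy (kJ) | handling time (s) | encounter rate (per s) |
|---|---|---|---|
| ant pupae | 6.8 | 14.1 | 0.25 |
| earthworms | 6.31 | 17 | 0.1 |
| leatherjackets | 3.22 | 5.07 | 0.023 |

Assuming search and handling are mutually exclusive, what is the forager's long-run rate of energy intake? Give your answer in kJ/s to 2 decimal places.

R = (0.25×6.8 + 0.1×6.31 + 0.023×3.22) / (1 + 0.25×14.1 + 0.1×17 + 0.023×5.07) = 2.405/6.342 = 0.3793 kJ/s.

0.38 kJ/s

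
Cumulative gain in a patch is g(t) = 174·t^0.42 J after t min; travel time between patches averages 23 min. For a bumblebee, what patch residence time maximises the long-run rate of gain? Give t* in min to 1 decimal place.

Maximise g(t)/(T+t): set derivative to zero → g'(t)(T+t) = g(t).
g'(t) = 0.42·174·t^-0.58. Setting 0.42·174·t^-0.58 = 174·t^0.42/(23+t) gives 0.42(23+t) = t, so 0.58·t = 0.42×23.
t* = 0.42×23/0.58 = 16.66 min.

16.7 min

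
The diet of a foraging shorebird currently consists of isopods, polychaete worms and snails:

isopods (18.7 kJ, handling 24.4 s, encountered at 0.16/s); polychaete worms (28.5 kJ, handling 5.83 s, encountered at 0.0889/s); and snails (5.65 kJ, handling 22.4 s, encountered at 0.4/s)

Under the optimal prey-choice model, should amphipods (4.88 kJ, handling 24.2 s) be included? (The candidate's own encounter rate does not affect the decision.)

No

On isopods, polychaete worms and snails alone, R = ΣλE/(1+Σλh) = 7.786/14.38 = 0.5413 kJ/s.
Profitability of amphipods: 4.88/24.2 = 0.2017 kJ/s.
Since 0.2017 < R, time spent handling amphipods is better spent searching.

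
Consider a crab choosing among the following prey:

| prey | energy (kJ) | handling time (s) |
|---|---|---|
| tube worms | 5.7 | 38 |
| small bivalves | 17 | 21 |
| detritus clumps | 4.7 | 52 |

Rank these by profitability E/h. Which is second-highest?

In descending order of E/h:
small bivalves: 17/21 = 0.81 kJ/s
tube worms: 5.7/38 = 0.15 kJ/s
detritus clumps: 4.7/52 = 0.0904 kJ/s

tube worms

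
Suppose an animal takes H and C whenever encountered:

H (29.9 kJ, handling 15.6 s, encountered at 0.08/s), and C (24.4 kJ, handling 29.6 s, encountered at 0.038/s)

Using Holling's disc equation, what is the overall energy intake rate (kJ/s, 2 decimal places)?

R = Σλ_iE_i / (1 + Σλ_ih_i)
Numerator: 0.08×29.9 + 0.038×24.4 = 3.319
Denominator: 1 + 0.08×15.6 + 0.038×29.6 = 3.373
R = 3.319/3.373 = 0.9841 kJ/s

0.98 kJ/s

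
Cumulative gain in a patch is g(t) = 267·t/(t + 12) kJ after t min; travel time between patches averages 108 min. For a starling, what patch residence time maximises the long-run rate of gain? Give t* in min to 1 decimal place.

By the marginal value theorem, leave when the instantaneous gain rate g'(t) equals the habitat-wide average g(t)/(T + t).
g'(t) = 267·12/(t + 12)². Setting 267·12/(t+12)² = 267t/[(t+12)(108+t)] gives 12(108+t) = t(t+12), so t² = 12×108 = 1296.
t* = √1296 = 36 min.

36.0 min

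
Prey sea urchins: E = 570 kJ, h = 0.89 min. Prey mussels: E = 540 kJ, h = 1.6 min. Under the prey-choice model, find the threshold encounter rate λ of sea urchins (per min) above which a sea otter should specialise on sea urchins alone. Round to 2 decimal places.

At the threshold, the rate on sea urchins alone equals the profitability of mussels: λ·570/(1 + λ·0.89) = 540/1.6 = 337.5.
Rearranging, λ(570 − 337.5×0.89) = 337.5, so λ = 337.5/269.6 = 1.252 per min.

1.25 per min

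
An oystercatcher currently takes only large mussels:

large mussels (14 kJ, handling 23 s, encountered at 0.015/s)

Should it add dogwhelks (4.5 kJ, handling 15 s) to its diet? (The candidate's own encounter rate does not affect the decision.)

Current rate: (0.015×14)/(1 + 0.015×23) = 0.1561 kJ/s.
dogwhelks: E/h = 4.5/15 = 0.3 kJ/s.
Since 0.3 > R, including dogwhelks increases the long-run rate.

Yes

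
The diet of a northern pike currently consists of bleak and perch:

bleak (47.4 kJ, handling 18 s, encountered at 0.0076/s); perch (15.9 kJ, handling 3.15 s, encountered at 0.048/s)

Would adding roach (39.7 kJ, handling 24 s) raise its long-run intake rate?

Yes

Current rate: (0.0076×47.4 + 0.048×15.9)/(1 + 0.0076×18 + 0.048×3.15) = 0.8722 kJ/s.
Profitability of roach: 39.7/24 = 1.654 kJ/s.
1.654 > 0.8722, so adding roach raises the average — include it.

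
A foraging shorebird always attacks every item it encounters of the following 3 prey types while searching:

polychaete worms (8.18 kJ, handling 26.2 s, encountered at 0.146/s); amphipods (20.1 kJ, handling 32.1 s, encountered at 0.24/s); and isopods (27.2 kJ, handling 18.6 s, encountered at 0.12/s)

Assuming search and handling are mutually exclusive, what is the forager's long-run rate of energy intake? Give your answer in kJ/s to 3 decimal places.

0.629 kJ/s

R = Σλ_iE_i / (1 + Σλ_ih_i)
Numerator: 0.146×8.18 + 0.24×20.1 + 0.12×27.2 = 9.282
Denominator: 1 + 0.146×26.2 + 0.24×32.1 + 0.12×18.6 = 14.76
R = 9.282/14.76 = 0.6288 kJ/s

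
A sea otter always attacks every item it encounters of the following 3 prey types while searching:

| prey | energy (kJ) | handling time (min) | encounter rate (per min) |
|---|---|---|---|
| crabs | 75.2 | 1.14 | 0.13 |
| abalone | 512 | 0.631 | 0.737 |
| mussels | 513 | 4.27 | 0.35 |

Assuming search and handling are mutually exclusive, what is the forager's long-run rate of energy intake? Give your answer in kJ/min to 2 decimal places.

R = (0.13×75.2 + 0.737×512 + 0.35×513) / (1 + 0.13×1.14 + 0.737×0.631 + 0.35×4.27) = 566.7/3.108 = 182.3 kJ/min.

182.34 kJ/min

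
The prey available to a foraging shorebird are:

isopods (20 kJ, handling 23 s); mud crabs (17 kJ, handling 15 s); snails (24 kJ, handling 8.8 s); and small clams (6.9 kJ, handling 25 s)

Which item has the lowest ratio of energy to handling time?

small clams

Profitability E/h (kJ/s): isopods = 20/23 = 0.87, mud crabs = 17/15 = 1.13, snails = 24/8.8 = 2.73, small clams = 6.9/25 = 0.276.
Ranked: snails > mud crabs > isopods > small clams.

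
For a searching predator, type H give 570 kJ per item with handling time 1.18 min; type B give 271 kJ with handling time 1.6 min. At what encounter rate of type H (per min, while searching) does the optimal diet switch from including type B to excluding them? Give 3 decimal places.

The zero-one rule: include type B iff E₂/h₂ > λE₁/(1+λh₁). Equality gives the switch point.
λE₁h₂ = E₂ + λE₂h₁ ⇒ λ = E₂/(E₁h₂ − E₂h₁) = 271/(912 − 319.8) = 0.4576 per min.

0.458 per min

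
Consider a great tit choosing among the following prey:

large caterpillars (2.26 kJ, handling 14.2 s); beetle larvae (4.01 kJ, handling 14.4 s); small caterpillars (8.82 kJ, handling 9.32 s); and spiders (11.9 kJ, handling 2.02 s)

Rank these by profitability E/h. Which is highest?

spiders

In descending order of E/h:
spiders: 11.9/2.02 = 5.89 kJ/s
small caterpillars: 8.82/9.32 = 0.946 kJ/s
beetle larvae: 4.01/14.4 = 0.278 kJ/s
large caterpillars: 2.26/14.2 = 0.159 kJ/s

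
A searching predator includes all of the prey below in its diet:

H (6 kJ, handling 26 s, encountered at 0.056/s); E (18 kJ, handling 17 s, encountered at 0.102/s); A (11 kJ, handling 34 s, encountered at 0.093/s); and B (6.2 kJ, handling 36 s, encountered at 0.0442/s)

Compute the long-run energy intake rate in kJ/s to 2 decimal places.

Energy encountered per unit search time: 0.056×6 + 0.102×18 + 0.093×11 + 0.0442×6.2 = 3.469 kJ/s.
Handling time per unit search time: 0.056×26 + 0.102×17 + 0.093×34 + 0.0442×36 = 7.943.
Rate = 3.469/(1 + 7.943) = 0.3879 kJ/s.

0.39 kJ/s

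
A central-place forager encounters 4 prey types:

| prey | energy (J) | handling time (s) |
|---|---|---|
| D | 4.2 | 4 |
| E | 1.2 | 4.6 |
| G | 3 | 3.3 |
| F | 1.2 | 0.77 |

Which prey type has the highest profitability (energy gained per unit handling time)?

F

In descending order of E/h:
F: 1.2/0.77 = 1.56 J/s
D: 4.2/4 = 1.05 J/s
G: 3/3.3 = 0.909 J/s
E: 1.2/4.6 = 0.261 J/s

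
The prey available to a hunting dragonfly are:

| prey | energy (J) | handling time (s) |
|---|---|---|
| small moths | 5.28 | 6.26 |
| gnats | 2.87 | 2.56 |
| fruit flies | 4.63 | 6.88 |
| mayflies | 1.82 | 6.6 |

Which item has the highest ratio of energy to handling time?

gnats

Profitability E/h (J/s): small moths = 5.28/6.26 = 0.843, gnats = 2.87/2.56 = 1.12, fruit flies = 4.63/6.88 = 0.673, mayflies = 1.82/6.6 = 0.276.
Ranked: gnats > small moths > fruit flies > mayflies.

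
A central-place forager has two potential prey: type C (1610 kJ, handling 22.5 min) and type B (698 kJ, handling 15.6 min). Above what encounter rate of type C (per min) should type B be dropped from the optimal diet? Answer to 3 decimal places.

The zero-one rule: include type B iff E₂/h₂ > λE₁/(1+λh₁). Equality gives the switch point.
λE₁h₂ = E₂ + λE₂h₁ ⇒ λ = E₂/(E₁h₂ − E₂h₁) = 698/(2.512e+04 − 1.57e+04) = 0.07417 per min.

0.074 per min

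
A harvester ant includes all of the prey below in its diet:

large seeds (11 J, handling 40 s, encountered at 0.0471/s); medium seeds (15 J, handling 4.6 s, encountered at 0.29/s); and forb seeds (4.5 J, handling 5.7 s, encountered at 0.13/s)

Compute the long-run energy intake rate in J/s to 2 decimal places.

1.10 J/s

R = (0.0471×11 + 0.29×15 + 0.13×4.5) / (1 + 0.0471×40 + 0.29×4.6 + 0.13×5.7) = 5.453/4.959 = 1.1 J/s.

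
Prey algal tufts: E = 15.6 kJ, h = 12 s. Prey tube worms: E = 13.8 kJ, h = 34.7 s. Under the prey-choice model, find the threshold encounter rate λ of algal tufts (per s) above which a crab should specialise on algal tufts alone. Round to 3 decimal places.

Drop tube worms once their profitability E₂/h₂ falls below the rate achievable on algal tufts alone: E₂/h₂ = λE₁/(1 + λh₁).
Solve for λ: λE₁h₂ = E₂(1 + λh₁) → λ(E₁h₂ − E₂h₁) = E₂ → λ = E₂/(E₁h₂ − E₂h₁).
λ = 13.8/(15.6×34.7 − 13.8×12) = 13.8/375.7 = 0.03673 per s.

0.037 per s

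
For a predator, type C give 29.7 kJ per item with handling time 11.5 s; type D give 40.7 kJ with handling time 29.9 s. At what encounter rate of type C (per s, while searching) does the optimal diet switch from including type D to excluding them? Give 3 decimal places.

0.097 per s

At the threshold, the rate on type C alone equals the profitability of type D: λ·29.7/(1 + λ·11.5) = 40.7/29.9 = 1.361.
Rearranging, λ(29.7 − 1.361×11.5) = 1.361, so λ = 1.361/14.05 = 0.09691 per s.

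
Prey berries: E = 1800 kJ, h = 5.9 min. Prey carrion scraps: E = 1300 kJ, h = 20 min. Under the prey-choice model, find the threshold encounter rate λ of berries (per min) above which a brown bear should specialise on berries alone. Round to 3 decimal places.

0.046 per min

The zero-one rule: include carrion scraps iff E₂/h₂ > λE₁/(1+λh₁). Equality gives the switch point.
λE₁h₂ = E₂ + λE₂h₁ ⇒ λ = E₂/(E₁h₂ − E₂h₁) = 1300/(3.6e+04 − 7670) = 0.04589 per min.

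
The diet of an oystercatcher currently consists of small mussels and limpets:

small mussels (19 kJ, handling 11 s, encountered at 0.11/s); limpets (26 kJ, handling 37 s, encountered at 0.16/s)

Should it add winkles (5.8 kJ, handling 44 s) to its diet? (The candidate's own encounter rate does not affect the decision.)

No

Intake rate on the current diet: R = (0.11×19 + 0.16×26) / (1 + 0.11×11 + 0.16×37) = 6.25/8.13 = 0.7688 kJ/s.
Profitability of winkles: 5.8/44 = 0.1318 kJ/s.
0.1318 < 0.7688, so adding winkles would lower the average — exclude it.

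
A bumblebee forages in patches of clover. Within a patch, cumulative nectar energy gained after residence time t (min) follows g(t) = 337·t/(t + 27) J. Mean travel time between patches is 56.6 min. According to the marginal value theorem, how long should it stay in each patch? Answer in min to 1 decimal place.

39.1 min

Maximise g(t)/(T+t): set derivative to zero → g'(t)(T+t) = g(t).
g'(t) = 337·27/(t + 27)². Setting 337·27/(t+27)² = 337t/[(t+27)(56.6+t)] gives 27(56.6+t) = t(t+27), so t² = 27×56.6 = 1528.
t* = √1528 = 39.09 min.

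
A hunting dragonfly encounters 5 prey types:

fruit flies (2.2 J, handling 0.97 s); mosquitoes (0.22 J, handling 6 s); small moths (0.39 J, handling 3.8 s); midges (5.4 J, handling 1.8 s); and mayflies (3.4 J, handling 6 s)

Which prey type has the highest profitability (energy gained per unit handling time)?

Profitability E/h (J/s): fruit flies = 2.2/0.97 = 2.27, mosquitoes = 0.22/6 = 0.0367, small moths = 0.39/3.8 = 0.103, midges = 5.4/1.8 = 3, mayflies = 3.4/6 = 0.567.
Ranked: midges > fruit flies > mayflies > small moths > mosquitoes.

midges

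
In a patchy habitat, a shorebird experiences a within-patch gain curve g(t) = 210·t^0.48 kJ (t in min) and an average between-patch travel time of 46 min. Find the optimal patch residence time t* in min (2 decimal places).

42.46 min

Optimal t* satisfies g'(t*) = g(t*)/(T + t*).
g'(t) = 0.48·210·t^-0.52. Setting 0.48·210·t^-0.52 = 210·t^0.48/(46+t) gives 0.48(46+t) = t, so 0.52·t = 0.48×46.
t* = 0.48×46/0.52 = 42.46 min.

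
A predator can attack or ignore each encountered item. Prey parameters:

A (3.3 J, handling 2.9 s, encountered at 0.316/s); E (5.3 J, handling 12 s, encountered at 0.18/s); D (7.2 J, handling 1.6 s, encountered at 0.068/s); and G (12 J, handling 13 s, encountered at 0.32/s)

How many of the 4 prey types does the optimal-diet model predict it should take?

Rank by E/h (J/s): D 4.5, A 1.14, G 0.923, E 0.442. Include each in turn until the next type's E/h falls below the running intake rate.
Rate on top 1: 0.4416. A: 1.14 > 0.4416 → include.
Rate on top 2: 0.7567. G: 0.923 > 0.7567 → include.
Rate on top 3: 0.8686. E: 0.442 < 0.8686 → exclude; stop.
Optimal diet: D, A, G — 3 of 4 types.

3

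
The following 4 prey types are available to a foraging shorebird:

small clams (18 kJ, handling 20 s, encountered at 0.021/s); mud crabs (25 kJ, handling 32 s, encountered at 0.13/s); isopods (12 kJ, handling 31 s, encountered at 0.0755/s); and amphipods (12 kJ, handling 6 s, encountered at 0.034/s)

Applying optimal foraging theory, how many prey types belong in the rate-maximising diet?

3

Rank by E/h (kJ/s): amphipods 2, small clams 0.9, mud crabs 0.781, isopods 0.387. Include each in turn until the next type's E/h falls below the running intake rate.
Rate on top 1: 0.3389. small clams: 0.9 > 0.3389 → include.
Rate on top 2: 0.484. mud crabs: 0.781 > 0.484 → include.
Rate on top 3: 0.6978. isopods: 0.387 < 0.6978 → exclude; stop.
Optimal diet: amphipods, small clams, mud crabs — 3 of 4 types.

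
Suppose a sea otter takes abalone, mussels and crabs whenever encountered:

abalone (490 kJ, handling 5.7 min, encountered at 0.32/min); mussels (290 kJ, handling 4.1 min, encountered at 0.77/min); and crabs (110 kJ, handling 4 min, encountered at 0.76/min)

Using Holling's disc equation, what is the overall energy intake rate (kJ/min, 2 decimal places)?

51.40 kJ/min

Energy encountered per unit search time: 0.32×490 + 0.77×290 + 0.76×110 = 463.7 kJ/min.
Handling time per unit search time: 0.32×5.7 + 0.77×4.1 + 0.76×4 = 8.021.
Rate = 463.7/(1 + 8.021) = 51.4 kJ/min.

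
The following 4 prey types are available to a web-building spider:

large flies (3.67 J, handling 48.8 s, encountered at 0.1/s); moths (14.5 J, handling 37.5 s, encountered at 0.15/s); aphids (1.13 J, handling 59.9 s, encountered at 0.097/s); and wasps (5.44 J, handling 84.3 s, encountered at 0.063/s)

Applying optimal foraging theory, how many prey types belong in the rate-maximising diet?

Profitabilities (E/h, J/s): moths 0.387, large flies 0.0752, wasps 0.0645, aphids 0.0189. Add prey in this order while the next type's profitability exceeds the intake rate on those already taken.
Rate on top 1: 0.3283. large flies: 0.0752 < 0.3283 → exclude; stop.
Optimal diet: moths — 1 of 4 types.

1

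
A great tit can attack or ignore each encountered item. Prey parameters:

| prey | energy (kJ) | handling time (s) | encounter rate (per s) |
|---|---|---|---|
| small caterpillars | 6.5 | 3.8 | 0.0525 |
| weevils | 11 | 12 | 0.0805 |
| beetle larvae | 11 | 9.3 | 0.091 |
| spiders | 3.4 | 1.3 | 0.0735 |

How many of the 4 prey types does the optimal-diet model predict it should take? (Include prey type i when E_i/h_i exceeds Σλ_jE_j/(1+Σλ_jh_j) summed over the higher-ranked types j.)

Profitabilities (E/h, kJ/s): spiders 2.62, small caterpillars 1.71, beetle larvae 1.18, weevils 0.917. Add prey in this order while the next type's profitability exceeds the intake rate on those already taken.
Rate on top 1: 0.2281. small caterpillars: 1.71 > 0.2281 → include.
Rate on top 2: 0.4565. beetle larvae: 1.18 > 0.4565 → include.
Rate on top 3: 0.7435. weevils: 0.917 > 0.7435 → include.
Optimal diet: spiders, small caterpillars, beetle larvae, weevils — 4 of 4 types.

4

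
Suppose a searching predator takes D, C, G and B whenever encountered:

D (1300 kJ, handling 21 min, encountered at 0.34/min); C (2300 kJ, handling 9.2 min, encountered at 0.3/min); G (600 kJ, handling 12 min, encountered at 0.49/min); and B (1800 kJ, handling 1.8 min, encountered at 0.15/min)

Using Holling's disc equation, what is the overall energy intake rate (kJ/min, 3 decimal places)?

R = Σλ_iE_i / (1 + Σλ_ih_i)
Numerator: 0.34×1300 + 0.3×2300 + 0.49×600 + 0.15×1800 = 1696
Denominator: 1 + 0.34×21 + 0.3×9.2 + 0.49×12 + 0.15×1.8 = 17.05
R = 1696/17.05 = 99.47 kJ/min

99.472 kJ/min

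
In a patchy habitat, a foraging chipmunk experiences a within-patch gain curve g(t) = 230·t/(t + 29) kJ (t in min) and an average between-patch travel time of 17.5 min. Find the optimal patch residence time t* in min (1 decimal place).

By the marginal value theorem, leave when the instantaneous gain rate g'(t) equals the habitat-wide average g(t)/(T + t).
g'(t) = 230·29/(t + 29)². Setting 230·29/(t+29)² = 230t/[(t+29)(17.5+t)] gives 29(17.5+t) = t(t+29), so t² = 29×17.5 = 507.5.
t* = √507.5 = 22.53 min.

22.5 min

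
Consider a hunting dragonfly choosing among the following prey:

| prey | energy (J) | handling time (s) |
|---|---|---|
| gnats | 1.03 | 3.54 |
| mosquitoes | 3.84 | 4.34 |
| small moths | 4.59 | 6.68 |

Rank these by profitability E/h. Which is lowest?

gnats

In descending order of E/h:
mosquitoes: 3.84/4.34 = 0.885 J/s
small moths: 4.59/6.68 = 0.687 J/s
gnats: 1.03/3.54 = 0.291 J/s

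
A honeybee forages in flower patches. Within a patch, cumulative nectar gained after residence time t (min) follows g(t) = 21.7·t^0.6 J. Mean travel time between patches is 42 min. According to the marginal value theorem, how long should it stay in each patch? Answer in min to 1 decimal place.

63.0 min

Maximise g(t)/(T+t): set derivative to zero → g'(t)(T+t) = g(t).
g'(t) = 0.6·21.7·t^-0.4. Setting 0.6·21.7·t^-0.4 = 21.7·t^0.6/(42+t) gives 0.6(42+t) = t, so 0.40·t = 0.6×42.
t* = 0.6×42/0.40 = 63 min.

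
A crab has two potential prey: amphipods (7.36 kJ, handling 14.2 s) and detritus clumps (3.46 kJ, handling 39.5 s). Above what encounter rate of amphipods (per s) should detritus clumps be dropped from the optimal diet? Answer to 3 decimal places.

0.014 per s

The zero-one rule: include detritus clumps iff E₂/h₂ > λE₁/(1+λh₁). Equality gives the switch point.
λE₁h₂ = E₂ + λE₂h₁ ⇒ λ = E₂/(E₁h₂ − E₂h₁) = 3.46/(290.7 − 49.13) = 0.01432 per s.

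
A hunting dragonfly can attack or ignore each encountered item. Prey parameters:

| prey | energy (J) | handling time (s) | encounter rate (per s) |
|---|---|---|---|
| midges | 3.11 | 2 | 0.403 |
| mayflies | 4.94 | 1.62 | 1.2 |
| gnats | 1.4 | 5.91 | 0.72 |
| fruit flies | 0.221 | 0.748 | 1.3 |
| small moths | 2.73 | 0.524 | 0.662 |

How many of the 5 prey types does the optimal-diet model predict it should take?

Profitabilities (E/h, J/s): small moths 5.21, mayflies 3.05, midges 1.55, fruit flies 0.295, gnats 0.237. Add prey in this order while the next type's profitability exceeds the intake rate on those already taken.
Rate on top 1: 1.342. mayflies: 3.05 > 1.342 → include.
Rate on top 2: 2.351. midges: 1.55 < 2.351 → exclude; stop.
Optimal diet: small moths, mayflies — 2 of 5 types.

2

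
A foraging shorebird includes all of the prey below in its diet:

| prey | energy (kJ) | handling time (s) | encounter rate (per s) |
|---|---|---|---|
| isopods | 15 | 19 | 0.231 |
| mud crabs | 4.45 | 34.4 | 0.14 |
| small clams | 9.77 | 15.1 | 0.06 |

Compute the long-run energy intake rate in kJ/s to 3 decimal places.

0.421 kJ/s

R = (0.231×15 + 0.14×4.45 + 0.06×9.77) / (1 + 0.231×19 + 0.14×34.4 + 0.06×15.1) = 4.674/11.11 = 0.4207 kJ/s.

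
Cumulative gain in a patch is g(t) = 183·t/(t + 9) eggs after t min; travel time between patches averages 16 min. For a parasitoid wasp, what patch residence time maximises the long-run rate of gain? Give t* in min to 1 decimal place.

12.0 min

Maximise g(t)/(T+t): set derivative to zero → g'(t)(T+t) = g(t).
g'(t) = 183·9/(t + 9)². Setting 183·9/(t+9)² = 183t/[(t+9)(16+t)] gives 9(16+t) = t(t+9), so t² = 9×16 = 144.
t* = √144 = 12 min.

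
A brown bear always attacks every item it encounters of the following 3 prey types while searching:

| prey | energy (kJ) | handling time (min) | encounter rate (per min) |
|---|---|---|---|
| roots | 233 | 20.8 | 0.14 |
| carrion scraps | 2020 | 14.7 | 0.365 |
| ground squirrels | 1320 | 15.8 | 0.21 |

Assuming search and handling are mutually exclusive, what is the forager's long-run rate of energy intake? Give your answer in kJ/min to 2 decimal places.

R = (0.14×233 + 0.365×2020 + 0.21×1320) / (1 + 0.14×20.8 + 0.365×14.7 + 0.21×15.8) = 1047/12.6 = 83.13 kJ/min.

83.13 kJ/min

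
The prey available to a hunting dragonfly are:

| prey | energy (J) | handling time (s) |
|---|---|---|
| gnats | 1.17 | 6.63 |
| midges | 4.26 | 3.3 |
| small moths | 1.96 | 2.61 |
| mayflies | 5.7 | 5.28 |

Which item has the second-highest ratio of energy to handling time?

Profitability E/h (J/s): gnats = 1.17/6.63 = 0.176, midges = 4.26/3.3 = 1.29, small moths = 1.96/2.61 = 0.751, mayflies = 5.7/5.28 = 1.08.
Ranked: midges > mayflies > small moths > gnats.

mayflies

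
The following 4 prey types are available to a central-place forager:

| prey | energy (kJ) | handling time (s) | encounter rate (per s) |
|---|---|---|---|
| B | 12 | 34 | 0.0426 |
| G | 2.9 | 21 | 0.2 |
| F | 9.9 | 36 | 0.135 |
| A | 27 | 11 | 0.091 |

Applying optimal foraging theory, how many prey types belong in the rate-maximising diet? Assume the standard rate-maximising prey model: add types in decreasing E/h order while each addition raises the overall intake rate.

Profitabilities (E/h, kJ/s): A 2.45, B 0.353, F 0.275, G 0.138. Add prey in this order while the next type's profitability exceeds the intake rate on those already taken.
Rate on top 1: 1.228. B: 0.353 < 1.228 → exclude; stop.
Optimal diet: A — 1 of 4 types.

1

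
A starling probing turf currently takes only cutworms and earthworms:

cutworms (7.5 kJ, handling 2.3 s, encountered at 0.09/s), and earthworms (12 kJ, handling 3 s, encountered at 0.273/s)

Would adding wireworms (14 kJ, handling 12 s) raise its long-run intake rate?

No

Current rate: (0.09×7.5 + 0.273×12)/(1 + 0.09×2.3 + 0.273×3) = 1.95 kJ/s.
Profitability of wireworms: 14/12 = 1.167 kJ/s.
Since 1.167 < R, time spent handling wireworms is better spent searching.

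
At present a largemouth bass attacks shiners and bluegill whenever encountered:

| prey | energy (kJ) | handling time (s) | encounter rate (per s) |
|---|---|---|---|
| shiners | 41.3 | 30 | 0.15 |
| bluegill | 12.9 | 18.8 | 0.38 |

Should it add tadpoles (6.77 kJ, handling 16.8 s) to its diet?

On shiners and bluegill alone, R = ΣλE/(1+Σλh) = 11.1/12.64 = 0.8776 kJ/s.
tadpoles: E/h = 6.77/16.8 = 0.403 kJ/s.
Since 0.403 < R, time spent handling tadpoles is better spent searching.

No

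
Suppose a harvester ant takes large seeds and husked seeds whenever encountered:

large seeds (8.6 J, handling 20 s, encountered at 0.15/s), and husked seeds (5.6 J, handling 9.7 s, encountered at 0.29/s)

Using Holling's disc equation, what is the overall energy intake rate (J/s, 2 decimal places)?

0.43 J/s

R = Σλ_iE_i / (1 + Σλ_ih_i)
Numerator: 0.15×8.6 + 0.29×5.6 = 2.914
Denominator: 1 + 0.15×20 + 0.29×9.7 = 6.813
R = 2.914/6.813 = 0.4277 J/s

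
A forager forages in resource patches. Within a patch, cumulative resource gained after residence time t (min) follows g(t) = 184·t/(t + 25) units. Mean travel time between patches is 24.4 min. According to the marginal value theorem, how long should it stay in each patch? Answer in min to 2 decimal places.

24.70 min

By the marginal value theorem, leave when the instantaneous gain rate g'(t) equals the habitat-wide average g(t)/(T + t).
g'(t) = 184·25/(t + 25)². Setting 184·25/(t+25)² = 184t/[(t+25)(24.4+t)] gives 25(24.4+t) = t(t+25), so t² = 25×24.4 = 610.
t* = √610 = 24.7 min.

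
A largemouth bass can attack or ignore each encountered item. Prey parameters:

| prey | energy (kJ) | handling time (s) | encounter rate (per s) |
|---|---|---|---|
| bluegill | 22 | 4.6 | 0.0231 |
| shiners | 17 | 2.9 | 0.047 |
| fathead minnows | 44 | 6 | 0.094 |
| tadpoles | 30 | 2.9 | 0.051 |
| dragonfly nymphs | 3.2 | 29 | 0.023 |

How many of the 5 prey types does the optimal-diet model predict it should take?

Rank by E/h (kJ/s): tadpoles 10.3, fathead minnows 7.33, shiners 5.86, bluegill 4.78, dragonfly nymphs 0.11. Include each in turn until the next type's E/h falls below the running intake rate.
Rate on top 1: 1.333. fathead minnows: 7.33 > 1.333 → include.
Rate on top 2: 3.31. shiners: 5.86 > 3.31 → include.
Rate on top 3: 3.498. bluegill: 4.78 > 3.498 → include.
Rate on top 4: 3.568. dragonfly nymphs: 0.11 < 3.568 → exclude; stop.
Optimal diet: tadpoles, fathead minnows, shiners, bluegill — 4 of 5 types.

4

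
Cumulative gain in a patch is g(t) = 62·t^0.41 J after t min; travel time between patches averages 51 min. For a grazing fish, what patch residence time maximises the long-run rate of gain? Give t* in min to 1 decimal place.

Optimal t* satisfies g'(t*) = g(t*)/(T + t*).
g'(t) = 0.41·62·t^-0.59. Setting 0.41·62·t^-0.59 = 62·t^0.41/(51+t) gives 0.41(51+t) = t, so 0.59·t = 0.41×51.
t* = 0.41×51/0.59 = 35.44 min.

35.4 min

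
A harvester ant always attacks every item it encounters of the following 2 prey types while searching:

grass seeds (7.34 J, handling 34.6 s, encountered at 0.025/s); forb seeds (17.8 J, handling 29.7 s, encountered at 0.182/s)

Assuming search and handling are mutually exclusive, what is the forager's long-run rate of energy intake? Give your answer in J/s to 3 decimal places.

0.471 J/s

Energy encountered per unit search time: 0.025×7.34 + 0.182×17.8 = 3.423 J/s.
Handling time per unit search time: 0.025×34.6 + 0.182×29.7 = 6.27.
Rate = 3.423/(1 + 6.27) = 0.4708 J/s.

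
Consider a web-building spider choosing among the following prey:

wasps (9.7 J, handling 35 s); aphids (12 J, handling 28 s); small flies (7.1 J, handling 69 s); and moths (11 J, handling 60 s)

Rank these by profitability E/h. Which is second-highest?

wasps

In descending order of E/h:
aphids: 12/28 = 0.429 J/s
wasps: 9.7/35 = 0.277 J/s
moths: 11/60 = 0.183 J/s
small flies: 7.1/69 = 0.103 J/s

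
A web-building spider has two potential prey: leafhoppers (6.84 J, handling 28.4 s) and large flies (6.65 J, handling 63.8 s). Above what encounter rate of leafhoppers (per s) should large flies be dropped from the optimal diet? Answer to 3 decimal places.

0.027 per s

Drop large flies once their profitability E₂/h₂ falls below the rate achievable on leafhoppers alone: E₂/h₂ = λE₁/(1 + λh₁).
Solve for λ: λE₁h₂ = E₂(1 + λh₁) → λ(E₁h₂ − E₂h₁) = E₂ → λ = E₂/(E₁h₂ − E₂h₁).
λ = 6.65/(6.84×63.8 − 6.65×28.4) = 6.65/247.5 = 0.02687 per s.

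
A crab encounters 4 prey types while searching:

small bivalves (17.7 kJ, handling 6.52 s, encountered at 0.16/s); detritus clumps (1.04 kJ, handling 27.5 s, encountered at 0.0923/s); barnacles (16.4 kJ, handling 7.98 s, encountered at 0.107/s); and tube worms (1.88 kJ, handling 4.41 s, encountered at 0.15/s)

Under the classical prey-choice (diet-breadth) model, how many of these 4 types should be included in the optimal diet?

E/h in descending order: small bivalves 2.71, barnacles 2.06, tube worms 0.426, detritus clumps 0.0378 kJ/s. The optimal diet is the largest prefix of this list for which every included type satisfies E_i/h_i > R on the types above it.
Rate on top 1: 1.386. barnacles: 2.06 > 1.386 → include.
Rate on top 2: 1.583. tube worms: 0.426 < 1.583 → exclude; stop.
Optimal diet: small bivalves, barnacles — 2 of 4 types.

2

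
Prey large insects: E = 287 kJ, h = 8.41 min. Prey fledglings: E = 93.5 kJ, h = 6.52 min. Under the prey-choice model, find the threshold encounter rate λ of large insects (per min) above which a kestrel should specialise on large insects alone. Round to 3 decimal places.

0.086 per min

Drop fledglings once their profitability E₂/h₂ falls below the rate achievable on large insects alone: E₂/h₂ = λE₁/(1 + λh₁).
Solve for λ: λE₁h₂ = E₂(1 + λh₁) → λ(E₁h₂ − E₂h₁) = E₂ → λ = E₂/(E₁h₂ − E₂h₁).
λ = 93.5/(287×6.52 − 93.5×8.41) = 93.5/1085 = 0.08618 per min.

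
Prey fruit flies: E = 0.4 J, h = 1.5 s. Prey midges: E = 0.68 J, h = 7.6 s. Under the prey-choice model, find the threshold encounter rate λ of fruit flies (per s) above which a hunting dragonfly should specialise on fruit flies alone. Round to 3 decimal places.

The zero-one rule: include midges iff E₂/h₂ > λE₁/(1+λh₁). Equality gives the switch point.
λE₁h₂ = E₂ + λE₂h₁ ⇒ λ = E₂/(E₁h₂ − E₂h₁) = 0.68/(3.04 − 1.02) = 0.3366 per s.

0.337 per s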